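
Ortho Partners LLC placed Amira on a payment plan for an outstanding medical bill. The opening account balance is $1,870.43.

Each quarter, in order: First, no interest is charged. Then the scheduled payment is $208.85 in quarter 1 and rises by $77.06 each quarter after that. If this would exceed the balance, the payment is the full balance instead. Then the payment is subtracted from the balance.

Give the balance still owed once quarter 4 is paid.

Quarter 1: $1,870.43 − $208.85 → $1,661.58
Quarter 2: $1,661.58 − $285.91 → $1,375.67
Quarter 3: $1,375.67 − $362.97 → $1,012.70
Quarter 4: $1,012.70 − $440.03 → $572.67

$572.67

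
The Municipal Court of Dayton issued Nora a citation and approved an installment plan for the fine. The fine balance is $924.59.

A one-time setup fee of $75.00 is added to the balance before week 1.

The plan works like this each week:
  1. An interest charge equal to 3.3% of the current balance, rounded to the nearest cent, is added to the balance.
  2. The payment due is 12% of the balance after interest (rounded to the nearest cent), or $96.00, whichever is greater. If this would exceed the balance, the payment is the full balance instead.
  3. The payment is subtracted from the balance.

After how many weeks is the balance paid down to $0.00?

Week 1: $999.59 +$32.99 interest = $1,032.58; pay $123.91 → $908.67
Week 2: $908.67 +$29.99 interest = $938.66; pay $112.64 → $826.02
Week 3: $826.02 +$27.26 interest = $853.28; pay $102.39 → $750.89
Week 4: $750.89 +$24.78 interest = $775.67; pay $96.00 → $679.67
Week 5: $679.67 +$22.43 interest = $702.10; pay $96.00 → $606.10
Week 6: $606.10 +$20.00 interest = $626.10; pay $96.00 → $530.10
Week 7: $530.10 +$17.49 interest = $547.59; pay $96.00 → $451.59
Week 8: $451.59 +$14.90 interest = $466.49; pay $96.00 → $370.49
Week 9: $370.49 +$12.23 interest = $382.72; pay $96.00 → $286.72
Week 10: $286.72 +$9.46 interest = $296.18; pay $96.00 → $200.18
Week 11: $200.18 +$6.61 interest = $206.79; pay $96.00 → $110.79
Week 12: $110.79 +$3.66 interest = $114.45; pay $96.00 → $18.45
Week 13: $18.45 +$0.61 interest = $19.06; pay $19.06 → $0.00
Balance reaches $0.00 in week 13.

13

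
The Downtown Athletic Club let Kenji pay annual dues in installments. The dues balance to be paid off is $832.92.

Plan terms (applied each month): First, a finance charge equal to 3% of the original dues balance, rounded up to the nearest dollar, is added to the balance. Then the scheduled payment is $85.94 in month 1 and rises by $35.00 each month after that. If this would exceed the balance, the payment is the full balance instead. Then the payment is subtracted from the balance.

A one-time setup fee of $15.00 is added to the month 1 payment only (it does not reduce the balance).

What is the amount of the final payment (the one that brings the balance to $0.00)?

$203.22

Month 1: $832.92 +$25.00 interest = $857.92; pay $85.94 (+ $15.00 fee) → $771.98
Month 2: $771.98 +$25.00 interest = $796.98; pay $120.94 → $676.04
Month 3: $676.04 +$25.00 interest = $701.04; pay $155.94 → $545.10
Month 4: $545.10 +$25.00 interest = $570.10; pay $190.94 → $379.16
Month 5: $379.16 +$25.00 interest = $404.16; pay $225.94 → $178.22
Month 6: $178.22 +$25.00 interest = $203.22; pay $203.22 → $0.00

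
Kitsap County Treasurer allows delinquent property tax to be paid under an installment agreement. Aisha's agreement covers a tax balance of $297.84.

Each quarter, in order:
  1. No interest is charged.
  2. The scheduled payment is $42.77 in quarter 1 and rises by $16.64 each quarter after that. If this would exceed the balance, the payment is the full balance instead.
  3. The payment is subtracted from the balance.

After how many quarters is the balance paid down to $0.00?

5

# | Opening | Payment | End bal
1 | $297.84 | $42.77 | $255.07
2 | $255.07 | $59.41 | $195.66
3 | $195.66 | $76.05 | $119.61
4 | $119.61 | $92.69 | $26.92
5 | $26.92 | $26.92 | $0.00
Balance reaches $0.00 in quarter 5.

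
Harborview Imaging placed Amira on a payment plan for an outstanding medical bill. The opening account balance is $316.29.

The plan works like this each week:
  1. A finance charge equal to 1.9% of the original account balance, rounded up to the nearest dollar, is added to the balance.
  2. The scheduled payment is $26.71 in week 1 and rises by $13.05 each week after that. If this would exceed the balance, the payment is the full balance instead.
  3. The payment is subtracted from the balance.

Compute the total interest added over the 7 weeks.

$49.00

Week 1: opening $316.29; interest $7.00 → $323.29; payment $26.71; balance $296.58
Week 2: opening $296.58; interest $7.00 → $303.58; payment $39.76; balance $263.82
Week 3: opening $263.82; interest $7.00 → $270.82; payment $52.81; balance $218.01
Week 4: opening $218.01; interest $7.00 → $225.01; payment $65.86; balance $159.15
Week 5: opening $159.15; interest $7.00 → $166.15; payment $78.91; balance $87.24
Week 6: opening $87.24; interest $7.00 → $94.24; payment $91.96; balance $2.28
Week 7: opening $2.28; interest $7.00 → $9.28; payment $9.28; balance $0.00
Total interest: $7.00 + $7.00 + $7.00 + $7.00 + $7.00 + $7.00 + $7.00 = $49.00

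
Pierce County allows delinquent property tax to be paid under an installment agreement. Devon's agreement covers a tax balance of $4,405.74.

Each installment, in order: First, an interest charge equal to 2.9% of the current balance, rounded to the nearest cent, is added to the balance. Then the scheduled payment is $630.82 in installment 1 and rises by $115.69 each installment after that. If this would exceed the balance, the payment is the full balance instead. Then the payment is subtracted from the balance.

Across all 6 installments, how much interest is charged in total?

Installment 1: opening $4,405.74; interest $127.77 → $4,533.51; payment $630.82; balance $3,902.69
Installment 2: opening $3,902.69; interest $113.18 → $4,015.87; payment $746.51; balance $3,269.36
Installment 3: opening $3,269.36; interest $94.81 → $3,364.17; payment $862.20; balance $2,501.97
Installment 4: opening $2,501.97; interest $72.56 → $2,574.53; payment $977.89; balance $1,596.64
Installment 5: opening $1,596.64; interest $46.30 → $1,642.94; payment $1,093.58; balance $549.36
Installment 6: opening $549.36; interest $15.93 → $565.29; payment $565.29; balance $0.00
Total interest: $127.77 + $113.18 + $94.81 + $72.56 + $46.30 + $15.93 = $470.55

$470.55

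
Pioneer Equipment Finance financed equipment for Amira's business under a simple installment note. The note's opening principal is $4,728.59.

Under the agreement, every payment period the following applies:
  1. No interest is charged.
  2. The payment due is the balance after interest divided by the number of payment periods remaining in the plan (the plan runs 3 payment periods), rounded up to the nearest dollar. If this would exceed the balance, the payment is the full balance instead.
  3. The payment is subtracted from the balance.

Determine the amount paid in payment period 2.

$1,576.00

Payment period 1: $4,728.59 − $1,577.00 → $3,151.59
Payment period 2: $3,151.59 − $1,576.00 → $1,575.59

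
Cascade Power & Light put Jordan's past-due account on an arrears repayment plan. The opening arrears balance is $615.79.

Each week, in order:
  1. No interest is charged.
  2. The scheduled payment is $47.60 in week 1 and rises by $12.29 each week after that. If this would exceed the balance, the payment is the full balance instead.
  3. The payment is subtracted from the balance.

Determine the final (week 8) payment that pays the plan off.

$24.50

Week 1: $615.79 − $47.60 → $568.19
Week 2: $568.19 − $59.89 → $508.30
Week 3: $508.30 − $72.18 → $436.12
Week 4: $436.12 − $84.47 → $351.65
Week 5: $351.65 − $96.76 → $254.89
Week 6: $254.89 − $109.05 → $145.84
Week 7: $145.84 − $121.34 → $24.50
Week 8: $24.50 − $24.50 → $0.00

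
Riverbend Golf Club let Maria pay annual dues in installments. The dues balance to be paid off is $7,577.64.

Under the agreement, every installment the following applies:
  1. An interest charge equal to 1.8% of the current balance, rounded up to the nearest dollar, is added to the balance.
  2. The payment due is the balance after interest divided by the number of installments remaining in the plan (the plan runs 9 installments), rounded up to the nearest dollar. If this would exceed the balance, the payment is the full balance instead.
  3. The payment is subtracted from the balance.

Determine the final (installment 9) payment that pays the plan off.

Installment 1: opening $7,577.64; interest $137.00 → $7,714.64; payment $858.00; balance $6,856.64
Installment 2: opening $6,856.64; interest $124.00 → $6,980.64; payment $873.00; balance $6,107.64
Installment 3: opening $6,107.64; interest $110.00 → $6,217.64; payment $889.00; balance $5,328.64
Installment 4: opening $5,328.64; interest $96.00 → $5,424.64; payment $905.00; balance $4,519.64
Installment 5: opening $4,519.64; interest $82.00 → $4,601.64; payment $921.00; balance $3,680.64
Installment 6: opening $3,680.64; interest $67.00 → $3,747.64; payment $937.00; balance $2,810.64
Installment 7: opening $2,810.64; interest $51.00 → $2,861.64; payment $954.00; balance $1,907.64
Installment 8: opening $1,907.64; interest $35.00 → $1,942.64; payment $972.00; balance $970.64
Installment 9: opening $970.64; interest $18.00 → $988.64; payment $988.64; balance $0.00

$988.64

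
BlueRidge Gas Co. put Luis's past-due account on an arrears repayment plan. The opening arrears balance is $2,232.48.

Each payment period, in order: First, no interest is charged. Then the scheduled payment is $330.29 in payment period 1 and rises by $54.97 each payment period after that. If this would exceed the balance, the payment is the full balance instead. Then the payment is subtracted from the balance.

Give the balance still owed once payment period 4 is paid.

$581.50

# | Opening | Payment | End bal
1 | $2,232.48 | $330.29 | $1,902.19
2 | $1,902.19 | $385.26 | $1,516.93
3 | $1,516.93 | $440.23 | $1,076.70
4 | $1,076.70 | $495.20 | $581.50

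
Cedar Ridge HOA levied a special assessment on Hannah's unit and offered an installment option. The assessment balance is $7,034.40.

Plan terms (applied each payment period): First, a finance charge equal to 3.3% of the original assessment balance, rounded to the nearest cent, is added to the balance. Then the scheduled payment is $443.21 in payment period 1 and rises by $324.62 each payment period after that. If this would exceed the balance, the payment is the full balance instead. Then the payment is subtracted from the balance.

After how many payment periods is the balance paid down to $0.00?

7

Payment period 1: opening $7,034.40; interest $232.14 → $7,266.54; payment $443.21; balance $6,823.33
Payment period 2: opening $6,823.33; interest $232.14 → $7,055.47; payment $767.83; balance $6,287.64
Payment period 3: opening $6,287.64; interest $232.14 → $6,519.78; payment $1,092.45; balance $5,427.33
Payment period 4: opening $5,427.33; interest $232.14 → $5,659.47; payment $1,417.07; balance $4,242.40
Payment period 5: opening $4,242.40; interest $232.14 → $4,474.54; payment $1,741.69; balance $2,732.85
Payment period 6: opening $2,732.85; interest $232.14 → $2,964.99; payment $2,066.31; balance $898.68
Payment period 7: opening $898.68; interest $232.14 → $1,130.82; payment $1,130.82; balance $0.00
Balance reaches $0.00 in payment period 7.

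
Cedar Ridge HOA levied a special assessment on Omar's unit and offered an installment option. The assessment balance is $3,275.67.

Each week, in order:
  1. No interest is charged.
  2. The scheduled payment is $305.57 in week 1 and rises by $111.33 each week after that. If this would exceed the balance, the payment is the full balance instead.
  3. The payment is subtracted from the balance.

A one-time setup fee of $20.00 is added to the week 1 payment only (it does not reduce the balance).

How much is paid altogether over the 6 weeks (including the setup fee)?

$3,295.67

Week 1: opening $3,275.67; payment $305.57 (+ $20.00 fee); balance $2,970.10
Week 2: opening $2,970.10; payment $416.90; balance $2,553.20
Week 3: opening $2,553.20; payment $528.23; balance $2,024.97
Week 4: opening $2,024.97; payment $639.56; balance $1,385.41
Week 5: opening $1,385.41; payment $750.89; balance $634.52
Week 6: opening $634.52; payment $634.52; balance $0.00
Total paid: $3,295.67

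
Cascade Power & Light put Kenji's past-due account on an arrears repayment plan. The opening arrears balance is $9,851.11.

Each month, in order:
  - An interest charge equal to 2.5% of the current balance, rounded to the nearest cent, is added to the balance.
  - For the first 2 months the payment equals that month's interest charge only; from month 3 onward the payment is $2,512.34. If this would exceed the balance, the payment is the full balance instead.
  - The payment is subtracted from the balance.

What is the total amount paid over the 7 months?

$10,994.21

Month 1: opening $9,851.11; interest $246.28 → $10,097.39; payment $246.28; balance $9,851.11
Month 2: opening $9,851.11; interest $246.28 → $10,097.39; payment $246.28; balance $9,851.11
Month 3: opening $9,851.11; interest $246.28 → $10,097.39; payment $2,512.34; balance $7,585.05
Month 4: opening $7,585.05; interest $189.63 → $7,774.68; payment $2,512.34; balance $5,262.34
Month 5: opening $5,262.34; interest $131.56 → $5,393.90; payment $2,512.34; balance $2,881.56
Month 6: opening $2,881.56; interest $72.04 → $2,953.60; payment $2,512.34; balance $441.26
Month 7: opening $441.26; interest $11.03 → $452.29; payment $452.29; balance $0.00
Total paid: $10,994.21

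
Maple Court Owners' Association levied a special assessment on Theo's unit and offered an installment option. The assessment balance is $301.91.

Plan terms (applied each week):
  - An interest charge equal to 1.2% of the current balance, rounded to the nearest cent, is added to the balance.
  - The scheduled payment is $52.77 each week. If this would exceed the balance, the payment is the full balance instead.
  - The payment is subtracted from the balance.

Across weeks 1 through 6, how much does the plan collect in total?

$314.65

Week 1: opening $301.91; interest $3.62 → $305.53; payment $52.77; balance $252.76
Week 2: opening $252.76; interest $3.03 → $255.79; payment $52.77; balance $203.02
Week 3: opening $203.02; interest $2.44 → $205.46; payment $52.77; balance $152.69
Week 4: opening $152.69; interest $1.83 → $154.52; payment $52.77; balance $101.75
Week 5: opening $101.75; interest $1.22 → $102.97; payment $52.77; balance $50.20
Week 6: opening $50.20; interest $0.60 → $50.80; payment $50.80; balance $0.00
Total paid: $314.65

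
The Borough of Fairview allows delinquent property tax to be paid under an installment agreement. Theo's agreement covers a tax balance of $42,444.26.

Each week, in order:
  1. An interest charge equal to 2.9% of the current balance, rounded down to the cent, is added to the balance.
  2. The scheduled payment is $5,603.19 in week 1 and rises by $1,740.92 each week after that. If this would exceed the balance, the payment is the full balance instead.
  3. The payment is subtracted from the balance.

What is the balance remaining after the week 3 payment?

Week 1: $42,444.26 +$1,230.88 interest = $43,675.14; pay $5,603.19 → $38,071.95
Week 2: $38,071.95 +$1,104.08 interest = $39,176.03; pay $7,344.11 → $31,831.92
Week 3: $31,831.92 +$923.12 interest = $32,755.04; pay $9,085.03 → $23,670.01

$23,670.01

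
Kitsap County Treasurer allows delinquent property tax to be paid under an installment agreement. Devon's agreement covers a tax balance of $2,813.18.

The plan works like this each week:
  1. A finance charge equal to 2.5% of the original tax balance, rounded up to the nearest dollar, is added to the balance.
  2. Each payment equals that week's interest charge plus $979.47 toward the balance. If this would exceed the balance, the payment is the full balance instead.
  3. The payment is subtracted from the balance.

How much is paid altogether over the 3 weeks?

# | Opening | Interest | Payment | End bal
1 | $2,813.18 | $71.00 | $1,050.47 | $1,833.71
2 | $1,833.71 | $71.00 | $1,050.47 | $854.24
3 | $854.24 | $71.00 | $925.24 | $0.00
Total paid: $3,026.18

$3,026.18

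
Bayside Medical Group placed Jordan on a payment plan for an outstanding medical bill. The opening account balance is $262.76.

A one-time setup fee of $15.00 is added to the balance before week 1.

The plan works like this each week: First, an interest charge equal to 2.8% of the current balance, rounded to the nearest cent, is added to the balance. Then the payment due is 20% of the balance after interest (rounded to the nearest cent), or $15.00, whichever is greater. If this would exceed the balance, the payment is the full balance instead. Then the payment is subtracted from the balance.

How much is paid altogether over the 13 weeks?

$316.62

Week 1: opening $277.76; interest $7.78 → $285.54; payment $57.11; balance $228.43
Week 2: opening $228.43; interest $6.40 → $234.83; payment $46.97; balance $187.86
Week 3: opening $187.86; interest $5.26 → $193.12; payment $38.62; balance $154.50
Week 4: opening $154.50; interest $4.33 → $158.83; payment $31.77; balance $127.06
Week 5: opening $127.06; interest $3.56 → $130.62; payment $26.12; balance $104.50
Week 6: opening $104.50; interest $2.93 → $107.43; payment $21.49; balance $85.94
Week 7: opening $85.94; interest $2.41 → $88.35; payment $17.67; balance $70.68
Week 8: opening $70.68; interest $1.98 → $72.66; payment $15.00; balance $57.66
Week 9: opening $57.66; interest $1.61 → $59.27; payment $15.00; balance $44.27
Week 10: opening $44.27; interest $1.24 → $45.51; payment $15.00; balance $30.51
Week 11: opening $30.51; interest $0.85 → $31.36; payment $15.00; balance $16.36
Week 12: opening $16.36; interest $0.46 → $16.82; payment $15.00; balance $1.82
Week 13: opening $1.82; interest $0.05 → $1.87; payment $1.87; balance $0.00
Total paid: $316.62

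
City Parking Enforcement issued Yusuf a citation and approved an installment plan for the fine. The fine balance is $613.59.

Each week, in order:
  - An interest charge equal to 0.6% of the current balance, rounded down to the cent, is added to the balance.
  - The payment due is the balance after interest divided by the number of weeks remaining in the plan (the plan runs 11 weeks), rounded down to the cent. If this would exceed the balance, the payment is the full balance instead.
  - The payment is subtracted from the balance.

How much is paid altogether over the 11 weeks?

$636.06

Week 1: opening $613.59; interest $3.68 → $617.27; payment $56.11; balance $561.16
Week 2: opening $561.16; interest $3.36 → $564.52; payment $56.45; balance $508.07
Week 3: opening $508.07; interest $3.04 → $511.11; payment $56.79; balance $454.32
Week 4: opening $454.32; interest $2.72 → $457.04; payment $57.13; balance $399.91
Week 5: opening $399.91; interest $2.39 → $402.30; payment $57.47; balance $344.83
Week 6: opening $344.83; interest $2.06 → $346.89; payment $57.81; balance $289.08
Week 7: opening $289.08; interest $1.73 → $290.81; payment $58.16; balance $232.65
Week 8: opening $232.65; interest $1.39 → $234.04; payment $58.51; balance $175.53
Week 9: opening $175.53; interest $1.05 → $176.58; payment $58.86; balance $117.72
Week 10: opening $117.72; interest $0.70 → $118.42; payment $59.21; balance $59.21
Week 11: opening $59.21; interest $0.35 → $59.56; payment $59.56; balance $0.00
Total paid: $636.06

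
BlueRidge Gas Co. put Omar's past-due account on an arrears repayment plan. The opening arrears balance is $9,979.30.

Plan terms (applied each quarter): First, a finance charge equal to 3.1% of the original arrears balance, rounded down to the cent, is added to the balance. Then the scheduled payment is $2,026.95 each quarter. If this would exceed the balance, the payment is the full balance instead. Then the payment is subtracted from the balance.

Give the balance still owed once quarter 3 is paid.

Quarter 1: $9,979.30 +$309.35 interest = $10,288.65; pay $2,026.95 → $8,261.70
Quarter 2: $8,261.70 +$309.35 interest = $8,571.05; pay $2,026.95 → $6,544.10
Quarter 3: $6,544.10 +$309.35 interest = $6,853.45; pay $2,026.95 → $4,826.50

$4,826.50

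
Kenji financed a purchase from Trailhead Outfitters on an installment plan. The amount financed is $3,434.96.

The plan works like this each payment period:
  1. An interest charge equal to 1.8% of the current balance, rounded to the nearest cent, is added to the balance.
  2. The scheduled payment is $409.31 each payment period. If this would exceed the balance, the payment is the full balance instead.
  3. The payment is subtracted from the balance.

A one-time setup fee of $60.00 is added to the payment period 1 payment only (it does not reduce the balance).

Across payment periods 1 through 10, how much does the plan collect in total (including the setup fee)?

$3,817.85

# | Opening | Interest | Payment | Fee | End bal
1 | $3,434.96 | $61.83 | $409.31 | $60.00 | $3,087.48
2 | $3,087.48 | $55.57 | $409.31 | — | $2,733.74
3 | $2,733.74 | $49.21 | $409.31 | — | $2,373.64
4 | $2,373.64 | $42.73 | $409.31 | — | $2,007.06
5 | $2,007.06 | $36.13 | $409.31 | — | $1,633.88
6 | $1,633.88 | $29.41 | $409.31 | — | $1,253.98
7 | $1,253.98 | $22.57 | $409.31 | — | $867.24
8 | $867.24 | $15.61 | $409.31 | — | $473.54
9 | $473.54 | $8.52 | $409.31 | — | $72.75
10 | $72.75 | $1.31 | $74.06 | — | $0.00
Total paid: $3,817.85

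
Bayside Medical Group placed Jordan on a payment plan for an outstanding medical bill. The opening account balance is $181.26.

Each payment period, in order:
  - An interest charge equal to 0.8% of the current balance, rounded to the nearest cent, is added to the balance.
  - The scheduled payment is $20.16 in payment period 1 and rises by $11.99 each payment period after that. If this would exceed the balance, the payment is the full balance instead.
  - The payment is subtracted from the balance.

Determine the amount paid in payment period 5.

$33.46

# | Opening | Interest | Payment | End bal
1 | $181.26 | $1.45 | $20.16 | $162.55
2 | $162.55 | $1.30 | $32.15 | $131.70
3 | $131.70 | $1.05 | $44.14 | $88.61
4 | $88.61 | $0.71 | $56.13 | $33.19
5 | $33.19 | $0.27 | $33.46 | $0.00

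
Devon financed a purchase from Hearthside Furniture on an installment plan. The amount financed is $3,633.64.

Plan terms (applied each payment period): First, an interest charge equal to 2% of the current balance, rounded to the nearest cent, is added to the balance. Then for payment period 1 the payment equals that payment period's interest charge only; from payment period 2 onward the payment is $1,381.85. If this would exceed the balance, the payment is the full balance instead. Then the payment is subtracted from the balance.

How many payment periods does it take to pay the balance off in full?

4

Payment period 1: opening $3,633.64; interest $72.67 → $3,706.31; payment $72.67; balance $3,633.64
Payment period 2: opening $3,633.64; interest $72.67 → $3,706.31; payment $1,381.85; balance $2,324.46
Payment period 3: opening $2,324.46; interest $46.49 → $2,370.95; payment $1,381.85; balance $989.10
Payment period 4: opening $989.10; interest $19.78 → $1,008.88; payment $1,008.88; balance $0.00
Balance reaches $0.00 in payment period 4.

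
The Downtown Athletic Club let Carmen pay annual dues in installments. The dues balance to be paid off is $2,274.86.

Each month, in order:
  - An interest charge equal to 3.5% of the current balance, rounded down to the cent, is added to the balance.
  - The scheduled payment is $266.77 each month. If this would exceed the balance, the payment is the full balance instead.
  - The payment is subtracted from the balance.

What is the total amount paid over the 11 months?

$2,749.76

Month 1: $2,274.86 +$79.62 interest = $2,354.48; pay $266.77 → $2,087.71
Month 2: $2,087.71 +$73.06 interest = $2,160.77; pay $266.77 → $1,894.00
Month 3: $1,894.00 +$66.29 interest = $1,960.29; pay $266.77 → $1,693.52
Month 4: $1,693.52 +$59.27 interest = $1,752.79; pay $266.77 → $1,486.02
Month 5: $1,486.02 +$52.01 interest = $1,538.03; pay $266.77 → $1,271.26
Month 6: $1,271.26 +$44.49 interest = $1,315.75; pay $266.77 → $1,048.98
Month 7: $1,048.98 +$36.71 interest = $1,085.69; pay $266.77 → $818.92
Month 8: $818.92 +$28.66 interest = $847.58; pay $266.77 → $580.81
Month 9: $580.81 +$20.32 interest = $601.13; pay $266.77 → $334.36
Month 10: $334.36 +$11.70 interest = $346.06; pay $266.77 → $79.29
Month 11: $79.29 +$2.77 interest = $82.06; pay $82.06 → $0.00
Total paid: $2,749.76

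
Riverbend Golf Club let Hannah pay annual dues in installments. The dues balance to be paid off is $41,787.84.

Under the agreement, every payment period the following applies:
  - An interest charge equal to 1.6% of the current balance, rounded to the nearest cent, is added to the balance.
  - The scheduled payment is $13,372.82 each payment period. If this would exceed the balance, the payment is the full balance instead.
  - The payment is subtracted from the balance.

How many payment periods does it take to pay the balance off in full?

4

Payment period 1: $41,787.84 +$668.61 interest = $42,456.45; pay $13,372.82 → $29,083.63
Payment period 2: $29,083.63 +$465.34 interest = $29,548.97; pay $13,372.82 → $16,176.15
Payment period 3: $16,176.15 +$258.82 interest = $16,434.97; pay $13,372.82 → $3,062.15
Payment period 4: $3,062.15 +$48.99 interest = $3,111.14; pay $3,111.14 → $0.00
Balance reaches $0.00 in payment period 4.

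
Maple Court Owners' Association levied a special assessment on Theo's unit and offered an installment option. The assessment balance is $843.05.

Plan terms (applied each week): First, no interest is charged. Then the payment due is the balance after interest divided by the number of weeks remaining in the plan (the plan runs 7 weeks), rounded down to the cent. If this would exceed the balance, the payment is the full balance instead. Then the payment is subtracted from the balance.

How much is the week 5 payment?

$120.44

Week 1: opening $843.05; payment $120.43; balance $722.62
Week 2: opening $722.62; payment $120.43; balance $602.19
Week 3: opening $602.19; payment $120.43; balance $481.76
Week 4: opening $481.76; payment $120.44; balance $361.32
Week 5: opening $361.32; payment $120.44; balance $240.88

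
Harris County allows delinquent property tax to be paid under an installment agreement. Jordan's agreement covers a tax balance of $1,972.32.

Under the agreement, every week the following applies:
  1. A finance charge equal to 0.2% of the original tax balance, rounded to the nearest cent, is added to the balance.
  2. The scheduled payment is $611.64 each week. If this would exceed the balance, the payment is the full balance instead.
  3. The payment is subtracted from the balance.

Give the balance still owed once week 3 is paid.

# | Opening | Interest | Payment | End bal
1 | $1,972.32 | $3.94 | $611.64 | $1,364.62
2 | $1,364.62 | $3.94 | $611.64 | $756.92
3 | $756.92 | $3.94 | $611.64 | $149.22

$149.22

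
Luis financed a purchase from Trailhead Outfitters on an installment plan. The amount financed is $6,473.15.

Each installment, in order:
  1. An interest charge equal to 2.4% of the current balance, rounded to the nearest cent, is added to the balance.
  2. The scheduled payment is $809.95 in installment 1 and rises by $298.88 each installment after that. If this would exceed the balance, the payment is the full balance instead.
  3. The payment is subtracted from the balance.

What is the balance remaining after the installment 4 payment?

$1,936.86

Installment 1: opening $6,473.15; interest $155.36 → $6,628.51; payment $809.95; balance $5,818.56
Installment 2: opening $5,818.56; interest $139.65 → $5,958.21; payment $1,108.83; balance $4,849.38
Installment 3: opening $4,849.38; interest $116.39 → $4,965.77; payment $1,407.71; balance $3,558.06
Installment 4: opening $3,558.06; interest $85.39 → $3,643.45; payment $1,706.59; balance $1,936.86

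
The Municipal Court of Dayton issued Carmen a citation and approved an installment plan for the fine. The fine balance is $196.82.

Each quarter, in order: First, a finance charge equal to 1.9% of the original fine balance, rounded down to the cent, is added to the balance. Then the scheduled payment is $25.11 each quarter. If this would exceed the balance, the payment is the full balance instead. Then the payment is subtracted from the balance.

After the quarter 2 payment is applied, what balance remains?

Quarter 1: opening $196.82; interest $3.73 → $200.55; payment $25.11; balance $175.44
Quarter 2: opening $175.44; interest $3.73 → $179.17; payment $25.11; balance $154.06

$154.06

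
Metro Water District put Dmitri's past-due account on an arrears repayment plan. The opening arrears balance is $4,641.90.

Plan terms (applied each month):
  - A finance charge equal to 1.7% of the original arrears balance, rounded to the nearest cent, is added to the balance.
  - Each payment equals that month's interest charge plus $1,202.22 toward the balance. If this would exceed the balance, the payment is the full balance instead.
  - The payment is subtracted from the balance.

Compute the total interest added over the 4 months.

Month 1: $4,641.90 +$78.91 interest = $4,720.81; pay $1,281.13 → $3,439.68
Month 2: $3,439.68 +$78.91 interest = $3,518.59; pay $1,281.13 → $2,237.46
Month 3: $2,237.46 +$78.91 interest = $2,316.37; pay $1,281.13 → $1,035.24
Month 4: $1,035.24 +$78.91 interest = $1,114.15; pay $1,114.15 → $0.00
Total interest: $78.91 + $78.91 + $78.91 + $78.91 = $315.64

$315.64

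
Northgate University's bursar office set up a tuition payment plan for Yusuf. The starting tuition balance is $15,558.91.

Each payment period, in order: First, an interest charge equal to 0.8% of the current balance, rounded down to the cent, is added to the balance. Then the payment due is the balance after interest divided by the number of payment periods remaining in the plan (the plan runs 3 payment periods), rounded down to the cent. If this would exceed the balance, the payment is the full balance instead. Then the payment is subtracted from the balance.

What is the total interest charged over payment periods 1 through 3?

$250.26

Payment period 1: opening $15,558.91; interest $124.47 → $15,683.38; payment $5,227.79; balance $10,455.59
Payment period 2: opening $10,455.59; interest $83.64 → $10,539.23; payment $5,269.61; balance $5,269.62
Payment period 3: opening $5,269.62; interest $42.15 → $5,311.77; payment $5,311.77; balance $0.00
Total interest: $124.47 + $83.64 + $42.15 = $250.26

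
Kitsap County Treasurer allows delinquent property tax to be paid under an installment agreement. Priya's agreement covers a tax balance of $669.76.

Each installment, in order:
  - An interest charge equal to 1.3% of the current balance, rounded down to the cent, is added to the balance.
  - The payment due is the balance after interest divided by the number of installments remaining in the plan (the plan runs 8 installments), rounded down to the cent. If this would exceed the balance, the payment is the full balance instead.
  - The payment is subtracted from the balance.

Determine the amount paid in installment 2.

$85.91

Installment 1: opening $669.76; interest $8.70 → $678.46; payment $84.80; balance $593.66
Installment 2: opening $593.66; interest $7.71 → $601.37; payment $85.91; balance $515.46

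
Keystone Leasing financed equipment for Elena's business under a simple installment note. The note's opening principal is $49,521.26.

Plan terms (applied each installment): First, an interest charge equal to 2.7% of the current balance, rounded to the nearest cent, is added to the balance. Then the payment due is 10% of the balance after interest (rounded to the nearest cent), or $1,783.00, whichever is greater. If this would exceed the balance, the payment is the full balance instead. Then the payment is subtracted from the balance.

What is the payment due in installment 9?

# | Opening | Interest | Payment | End bal
1 | $49,521.26 | $1,337.07 | $5,085.83 | $45,772.50
2 | $45,772.50 | $1,235.86 | $4,700.84 | $42,307.52
3 | $42,307.52 | $1,142.30 | $4,344.98 | $39,104.84
4 | $39,104.84 | $1,055.83 | $4,016.07 | $36,144.60
5 | $36,144.60 | $975.90 | $3,712.05 | $33,408.45
6 | $33,408.45 | $902.03 | $3,431.05 | $30,879.43
7 | $30,879.43 | $833.74 | $3,171.32 | $28,541.85
8 | $28,541.85 | $770.63 | $2,931.25 | $26,381.23
9 | $26,381.23 | $712.29 | $2,709.35 | $24,384.17

$2,709.35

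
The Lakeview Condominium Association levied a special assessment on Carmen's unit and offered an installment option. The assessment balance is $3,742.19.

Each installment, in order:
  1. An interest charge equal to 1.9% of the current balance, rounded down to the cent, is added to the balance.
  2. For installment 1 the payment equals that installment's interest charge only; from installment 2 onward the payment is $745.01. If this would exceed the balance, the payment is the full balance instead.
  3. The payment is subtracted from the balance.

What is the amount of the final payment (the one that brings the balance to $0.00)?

Installment 1: opening $3,742.19; interest $71.10 → $3,813.29; payment $71.10; balance $3,742.19
Installment 2: opening $3,742.19; interest $71.10 → $3,813.29; payment $745.01; balance $3,068.28
Installment 3: opening $3,068.28; interest $58.29 → $3,126.57; payment $745.01; balance $2,381.56
Installment 4: opening $2,381.56; interest $45.24 → $2,426.80; payment $745.01; balance $1,681.79
Installment 5: opening $1,681.79; interest $31.95 → $1,713.74; payment $745.01; balance $968.73
Installment 6: opening $968.73; interest $18.40 → $987.13; payment $745.01; balance $242.12
Installment 7: opening $242.12; interest $4.60 → $246.72; payment $246.72; balance $0.00

$246.72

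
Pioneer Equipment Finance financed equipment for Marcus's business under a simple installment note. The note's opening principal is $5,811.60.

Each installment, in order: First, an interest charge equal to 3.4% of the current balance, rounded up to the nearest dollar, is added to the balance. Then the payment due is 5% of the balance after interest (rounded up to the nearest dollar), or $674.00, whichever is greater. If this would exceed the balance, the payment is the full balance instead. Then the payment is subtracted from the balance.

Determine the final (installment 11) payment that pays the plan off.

# | Opening | Interest | Payment | End bal
1 | $5,811.60 | $198.00 | $674.00 | $5,335.60
2 | $5,335.60 | $182.00 | $674.00 | $4,843.60
3 | $4,843.60 | $165.00 | $674.00 | $4,334.60
4 | $4,334.60 | $148.00 | $674.00 | $3,808.60
5 | $3,808.60 | $130.00 | $674.00 | $3,264.60
6 | $3,264.60 | $111.00 | $674.00 | $2,701.60
7 | $2,701.60 | $92.00 | $674.00 | $2,119.60
8 | $2,119.60 | $73.00 | $674.00 | $1,518.60
9 | $1,518.60 | $52.00 | $674.00 | $896.60
10 | $896.60 | $31.00 | $674.00 | $253.60
11 | $253.60 | $9.00 | $262.60 | $0.00

$262.60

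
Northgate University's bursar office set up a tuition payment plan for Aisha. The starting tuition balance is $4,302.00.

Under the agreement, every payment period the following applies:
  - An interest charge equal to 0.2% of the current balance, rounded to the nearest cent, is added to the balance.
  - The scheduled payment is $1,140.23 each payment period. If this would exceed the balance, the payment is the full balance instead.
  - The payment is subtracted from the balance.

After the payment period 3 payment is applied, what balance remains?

Payment period 1: opening $4,302.00; interest $8.60 → $4,310.60; payment $1,140.23; balance $3,170.37
Payment period 2: opening $3,170.37; interest $6.34 → $3,176.71; payment $1,140.23; balance $2,036.48
Payment period 3: opening $2,036.48; interest $4.07 → $2,040.55; payment $1,140.23; balance $900.32

$900.32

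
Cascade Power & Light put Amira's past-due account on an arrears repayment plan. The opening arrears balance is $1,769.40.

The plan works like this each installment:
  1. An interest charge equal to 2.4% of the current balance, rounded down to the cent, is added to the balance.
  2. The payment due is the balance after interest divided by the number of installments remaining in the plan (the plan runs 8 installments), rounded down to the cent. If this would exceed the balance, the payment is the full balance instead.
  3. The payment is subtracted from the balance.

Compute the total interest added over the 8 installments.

Installment 1: opening $1,769.40; interest $42.46 → $1,811.86; payment $226.48; balance $1,585.38
Installment 2: opening $1,585.38; interest $38.04 → $1,623.42; payment $231.91; balance $1,391.51
Installment 3: opening $1,391.51; interest $33.39 → $1,424.90; payment $237.48; balance $1,187.42
Installment 4: opening $1,187.42; interest $28.49 → $1,215.91; payment $243.18; balance $972.73
Installment 5: opening $972.73; interest $23.34 → $996.07; payment $249.01; balance $747.06
Installment 6: opening $747.06; interest $17.92 → $764.98; payment $254.99; balance $509.99
Installment 7: opening $509.99; interest $12.23 → $522.22; payment $261.11; balance $261.11
Installment 8: opening $261.11; interest $6.26 → $267.37; payment $267.37; balance $0.00
Total interest: $42.46 + $38.04 + $33.39 + $28.49 + $23.34 + $17.92 + $12.23 + $6.26 = $202.13

$202.13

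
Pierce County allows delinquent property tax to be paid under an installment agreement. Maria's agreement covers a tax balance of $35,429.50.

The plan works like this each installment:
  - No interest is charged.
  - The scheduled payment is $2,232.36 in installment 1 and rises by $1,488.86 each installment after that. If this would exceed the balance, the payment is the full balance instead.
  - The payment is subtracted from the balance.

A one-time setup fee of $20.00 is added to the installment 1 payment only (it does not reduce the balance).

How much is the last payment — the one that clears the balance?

Installment 1: opening $35,429.50; payment $2,232.36 (+ $20.00 fee); balance $33,197.14
Installment 2: opening $33,197.14; payment $3,721.22; balance $29,475.92
Installment 3: opening $29,475.92; payment $5,210.08; balance $24,265.84
Installment 4: opening $24,265.84; payment $6,698.94; balance $17,566.90
Installment 5: opening $17,566.90; payment $8,187.80; balance $9,379.10
Installment 6: opening $9,379.10; payment $9,379.10; balance $0.00

$9,379.10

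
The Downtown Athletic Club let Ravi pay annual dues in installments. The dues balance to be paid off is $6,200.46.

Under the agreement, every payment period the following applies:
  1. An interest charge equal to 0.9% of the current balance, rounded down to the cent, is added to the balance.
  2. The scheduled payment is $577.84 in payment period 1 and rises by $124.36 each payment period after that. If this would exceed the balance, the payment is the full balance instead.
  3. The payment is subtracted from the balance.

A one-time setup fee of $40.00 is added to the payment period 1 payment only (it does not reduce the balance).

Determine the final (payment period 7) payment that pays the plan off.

Payment period 1: opening $6,200.46; interest $55.80 → $6,256.26; payment $577.84 (+ $40.00 fee); balance $5,678.42
Payment period 2: opening $5,678.42; interest $51.10 → $5,729.52; payment $702.20; balance $5,027.32
Payment period 3: opening $5,027.32; interest $45.24 → $5,072.56; payment $826.56; balance $4,246.00
Payment period 4: opening $4,246.00; interest $38.21 → $4,284.21; payment $950.92; balance $3,333.29
Payment period 5: opening $3,333.29; interest $29.99 → $3,363.28; payment $1,075.28; balance $2,288.00
Payment period 6: opening $2,288.00; interest $20.59 → $2,308.59; payment $1,199.64; balance $1,108.95
Payment period 7: opening $1,108.95; interest $9.98 → $1,118.93; payment $1,118.93; balance $0.00

$1,118.93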